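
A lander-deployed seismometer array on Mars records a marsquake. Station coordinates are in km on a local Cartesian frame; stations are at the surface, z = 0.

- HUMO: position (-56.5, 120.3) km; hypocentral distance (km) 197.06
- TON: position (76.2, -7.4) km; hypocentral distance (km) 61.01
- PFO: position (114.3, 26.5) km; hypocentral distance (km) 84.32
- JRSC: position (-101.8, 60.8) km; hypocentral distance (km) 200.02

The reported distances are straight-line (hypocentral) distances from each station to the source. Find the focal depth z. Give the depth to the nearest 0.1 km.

Each station gives a sphere (x−x_i)² + (y−y_i)² + z² = d_i² (stations at z=0).
Subtracting the HUMO sphere from TON and PFO: z² cancels, leaving linear equations in x and y:
265.4 x − 255.4 y = 23307.28
341.6 x − 187.6 y = 27825.18
Solving: x ≈ 72.996, y ≈ -15.404 km (keep extra digits for the depth step; rounded: 73.0, -15.4).
Then from the HUMO sphere: z² = 197.06² − (x + 56.5)² − (y − 120.3)² with x = 72.996, y = -15.404, so z ≈ 60.397 ≈ 60.4 km.

depth ≈ 60.4 km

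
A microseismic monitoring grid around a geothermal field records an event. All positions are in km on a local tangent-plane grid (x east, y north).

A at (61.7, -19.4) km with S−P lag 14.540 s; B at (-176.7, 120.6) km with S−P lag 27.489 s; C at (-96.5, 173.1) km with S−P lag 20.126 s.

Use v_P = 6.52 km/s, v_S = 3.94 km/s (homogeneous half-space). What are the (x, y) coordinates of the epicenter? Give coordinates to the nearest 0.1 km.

Distance from S−P lag: d = Δt · v_P v_S / (v_P − v_S) = Δt · (6.52·3.94)/(6.52−3.94) ≈ 9.9569·Δt.
So d_A = 144.77, d_B = 273.71, d_C = 200.39 km.
Circle about each station: (x − 61.7)² + (y + 19.4)² = 144.77²; (x + 176.7)² + (y − 120.6)² = 273.71²; (x + 96.5)² + (y − 173.1)² = 200.39².
Subtracting pairs of circle equations eliminates x²+y² and gives linear equations (the radical axes):
-476.8 x + 280.0 y = -12374.81
-316.4 x + 385.0 y = 15894.81
Solving the 2×2 system: x ≈ 97.0, y ≈ 121.0 km.
Check against A (with the unrounded x, y): √((x − 61.7)²+(y + 19.4)²) = 144.80 ≈ 144.77 km. ✓

97.0 km east, 121.0 km north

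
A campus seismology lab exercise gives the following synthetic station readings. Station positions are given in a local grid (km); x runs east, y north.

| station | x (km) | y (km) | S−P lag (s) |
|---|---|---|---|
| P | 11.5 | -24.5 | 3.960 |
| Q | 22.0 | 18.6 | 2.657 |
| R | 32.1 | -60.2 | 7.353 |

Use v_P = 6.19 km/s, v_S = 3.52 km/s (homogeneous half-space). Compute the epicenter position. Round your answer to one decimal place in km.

32.8 km east, -0.2 km north

Distance from S−P lag: d = Δt · v_P v_S / (v_P − v_S) = Δt · (6.19·3.52)/(6.19−3.52) ≈ 8.1606·Δt.
So d_P = 32.32, d_Q = 21.68, d_R = 60.00 km.
Circle about each station: (x − 11.5)² + (y + 24.5)² = 32.32²; (x − 22.0)² + (y − 18.6)² = 21.68²; (x − 32.1)² + (y + 60.2)² = 60.00².
Subtracting the P equation from the Q and R equations removes the quadratic terms:
21.0 x + 86.2 y = 672.02
41.2 x − 71.4 y = 1366.53
Solving the 2×2 system: x ≈ 32.8, y ≈ -0.2 km.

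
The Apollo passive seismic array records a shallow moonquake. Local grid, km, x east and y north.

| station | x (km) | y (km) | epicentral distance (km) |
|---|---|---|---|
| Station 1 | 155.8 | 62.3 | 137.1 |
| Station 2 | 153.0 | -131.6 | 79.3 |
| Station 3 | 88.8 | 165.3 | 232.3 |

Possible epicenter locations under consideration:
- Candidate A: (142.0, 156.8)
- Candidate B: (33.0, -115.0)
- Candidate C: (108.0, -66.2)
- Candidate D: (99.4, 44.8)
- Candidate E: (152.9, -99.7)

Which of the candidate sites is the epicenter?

Candidate C

For each candidate, compare |candidate − station| to the reported distance:
Candidate A: residuals Station 1 41.6, Station 2 209.3, Station 3 178.4 → max 209.3 km
Candidate B: residuals Station 1 78.6, Station 2 41.8, Station 3 53.5 → max 78.6 km
Candidate C: residuals Station 1 0.0, Station 2 0.1, Station 3 0.0 → max 0.1 km
Candidate D: residuals Station 1 78.0, Station 2 105.1, Station 3 111.3 → max 111.3 km
Candidate E: residuals Station 1 24.9, Station 2 47.4, Station 3 40.3 → max 47.4 km
Only Candidate C has all residuals ≈ 0.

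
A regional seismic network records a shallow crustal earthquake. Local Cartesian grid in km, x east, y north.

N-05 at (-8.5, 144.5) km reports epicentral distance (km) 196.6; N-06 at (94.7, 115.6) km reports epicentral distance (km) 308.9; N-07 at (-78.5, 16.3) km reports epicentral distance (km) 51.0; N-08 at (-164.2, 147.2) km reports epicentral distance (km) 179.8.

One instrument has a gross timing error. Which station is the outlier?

Solve using three stations at a time. Using N-05, N-07, N-08 (subtract circle equations pairwise → linear system) gives (x, y) ≈ (-109.6, -24.1).
Distances from that point to each station vs reported:
  N-05: calculated 196.6 vs reported 196.6 → residual 0.0 km
  N-06: calculated 247.5 vs reported 308.9 → residual 61.4 km
  N-07: calculated 51.0 vs reported 51.0 → residual 0.0 km
  N-08: calculated 179.8 vs reported 179.8 → residual 0.0 km
N-05, N-07, N-08 are mutually consistent (residuals ≈ 0); N-06 is off by 61.4 km.

N-06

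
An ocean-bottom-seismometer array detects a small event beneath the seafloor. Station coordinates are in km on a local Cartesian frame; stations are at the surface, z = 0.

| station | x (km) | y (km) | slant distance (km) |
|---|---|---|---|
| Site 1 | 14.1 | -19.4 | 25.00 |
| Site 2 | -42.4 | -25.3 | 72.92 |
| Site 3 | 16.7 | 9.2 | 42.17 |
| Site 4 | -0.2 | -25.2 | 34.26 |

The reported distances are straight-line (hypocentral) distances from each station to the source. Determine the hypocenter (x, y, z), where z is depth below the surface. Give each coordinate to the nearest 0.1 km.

x ≈ 27.8 km, y ≈ -26.4 km, depth ≈ 19.7 km

Each station gives a sphere (x−x_i)² + (y−y_i)² + z² = d_i² (stations at z=0).
Subtracting the Site 1 sphere from Site 2 and Site 3: z² cancels, leaving linear equations in x and y:
-113.0 x − 11.8 y = -2829.65
5.2 x + 57.2 y = -1364.95
Solving: x ≈ 27.797, y ≈ -26.390 km (keep extra digits for the depth step; rounded: 27.8, -26.4).
Then from the Site 1 sphere: z² = 25.00² − (x − 14.1)² − (y + 19.4)² with x = 27.797, y = -26.390, so z ≈ 19.711 ≈ 19.7 km.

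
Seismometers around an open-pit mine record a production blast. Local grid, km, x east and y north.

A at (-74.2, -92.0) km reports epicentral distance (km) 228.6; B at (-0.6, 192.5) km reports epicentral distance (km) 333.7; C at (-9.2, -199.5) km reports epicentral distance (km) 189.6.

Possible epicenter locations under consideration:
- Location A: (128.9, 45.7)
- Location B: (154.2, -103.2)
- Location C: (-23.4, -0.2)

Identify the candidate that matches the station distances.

For each candidate, compare |candidate − station| to the reported distance:
Location A: residuals A 16.8, B 137.9, C 91.8 → max 137.9 km
Location B: residuals A 0.1, B 0.1, C 0.1 → max 0.1 km
Location C: residuals A 123.7, B 139.7, C 10.2 → max 139.7 km
Only Location B has all residuals ≈ 0.

Location B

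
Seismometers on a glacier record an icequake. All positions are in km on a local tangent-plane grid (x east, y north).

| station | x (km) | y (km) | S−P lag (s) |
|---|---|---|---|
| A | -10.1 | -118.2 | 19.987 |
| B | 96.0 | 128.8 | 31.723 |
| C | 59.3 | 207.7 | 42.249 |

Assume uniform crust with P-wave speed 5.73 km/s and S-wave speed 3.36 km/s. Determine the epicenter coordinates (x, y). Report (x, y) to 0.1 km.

Distance from S−P lag: d = Δt · v_P v_S / (v_P − v_S) = Δt · (5.73·3.36)/(5.73−3.36) ≈ 8.1235·Δt.
So d_A = 162.37, d_B = 257.70, d_C = 343.21 km.
Circle about each station: (x + 10.1)² + (y + 118.2)² = 162.37²; (x − 96.0)² + (y − 128.8)² = 257.70²; (x − 59.3)² + (y − 207.7)² = 343.21².
Subtracting pairs of circle equations eliminates x²+y² and gives linear equations (the radical axes):
212.2 x + 494.0 y = -28313.08
138.8 x + 651.8 y = -58846.56
Solving the 2×2 system: x ≈ 152.2, y ≈ -122.7 km.

x ≈ 152.2 km, y ≈ -122.7 km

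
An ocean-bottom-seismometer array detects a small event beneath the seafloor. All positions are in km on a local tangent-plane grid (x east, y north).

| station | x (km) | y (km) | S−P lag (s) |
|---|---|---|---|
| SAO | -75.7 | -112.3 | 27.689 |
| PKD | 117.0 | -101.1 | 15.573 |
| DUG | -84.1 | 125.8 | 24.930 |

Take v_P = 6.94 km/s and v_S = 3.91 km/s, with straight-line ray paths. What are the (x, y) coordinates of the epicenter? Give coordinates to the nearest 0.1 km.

Distance from S−P lag: d = Δt · v_P v_S / (v_P − v_S) = Δt · (6.94·3.91)/(6.94−3.91) ≈ 8.9556·Δt.
So d_SAO = 247.97, d_PKD = 139.47, d_DUG = 223.26 km.
Circle about each station: (x + 75.7)² + (y + 112.3)² = 247.97²; (x − 117.0)² + (y + 101.1)² = 139.47²; (x + 84.1)² + (y − 125.8)² = 223.26².
Subtracting the SAO equation from the PKD and DUG equations removes the quadratic terms:
385.4 x + 22.4 y = 47605.67
-16.8 x + 476.2 y = 16200.76
Solving the 2×2 system: x ≈ 121.3, y ≈ 38.3 km.

x ≈ 121.3 km, y ≈ 38.3 km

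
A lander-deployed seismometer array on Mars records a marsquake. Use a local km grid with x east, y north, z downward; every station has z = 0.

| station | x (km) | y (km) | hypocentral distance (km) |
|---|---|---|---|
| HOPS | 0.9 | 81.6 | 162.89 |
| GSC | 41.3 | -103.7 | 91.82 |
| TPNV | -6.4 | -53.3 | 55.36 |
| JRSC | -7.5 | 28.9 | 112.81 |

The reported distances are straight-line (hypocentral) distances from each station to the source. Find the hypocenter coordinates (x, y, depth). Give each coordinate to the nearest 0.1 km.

(-31.2, -71.3, 46.1)

Each station gives a sphere (x−x_i)² + (y−y_i)² + z² = d_i² (stations at z=0).
Subtracting the HOPS sphere from GSC and TPNV: z² cancels, leaving linear equations in x and y:
80.8 x − 370.6 y = 23902.25
-14.6 x − 269.8 y = 19690.90
Solving: x ≈ -31.187, y ≈ -71.296 km (keep extra digits for the depth step; rounded: -31.2, -71.3).
Then from the HOPS sphere: z² = 162.89² − (x − 0.9)² − (y − 81.6)² with x = -31.187, y = -71.296, so z ≈ 46.113 ≈ 46.1 km.
Check against JRSC (with the unrounded solution): distance 112.81 ≈ 112.81 km. ✓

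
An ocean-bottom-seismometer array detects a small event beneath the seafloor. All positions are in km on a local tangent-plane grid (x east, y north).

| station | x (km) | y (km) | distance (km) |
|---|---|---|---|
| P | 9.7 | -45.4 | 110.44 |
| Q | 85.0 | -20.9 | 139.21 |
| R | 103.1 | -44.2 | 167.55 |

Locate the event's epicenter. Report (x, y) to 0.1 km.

Circle about each station: (x − 9.7)² + (y + 45.4)² = 110.44²; (x − 85.0)² + (y + 20.9)² = 139.21²; (x − 103.1)² + (y + 44.2)² = 167.55².
Subtracting the P equation from the Q and R equations removes the quadratic terms:
150.6 x + 49.0 y = -1675.87
186.8 x + 2.4 y = -5448.01
Solving the 2×2 system: x ≈ -29.9, y ≈ 57.7 km.

-29.9 km east, 57.7 km north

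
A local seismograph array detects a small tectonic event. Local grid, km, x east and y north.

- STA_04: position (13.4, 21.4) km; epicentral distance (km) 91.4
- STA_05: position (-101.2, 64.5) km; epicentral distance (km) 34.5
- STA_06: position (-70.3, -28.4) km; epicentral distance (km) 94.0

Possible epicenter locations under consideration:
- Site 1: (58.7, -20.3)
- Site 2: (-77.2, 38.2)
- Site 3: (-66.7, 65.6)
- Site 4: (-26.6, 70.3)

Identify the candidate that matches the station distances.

Site 3

For each candidate, compare |candidate − station| to the reported distance:
Site 1: residuals STA_04 29.8, STA_05 146.5, STA_06 35.3 → max 146.5 km
Site 2: residuals STA_04 0.7, STA_05 1.1, STA_06 27.0 → max 27.0 km
Site 3: residuals STA_04 0.1, STA_05 0.0, STA_06 0.1 → max 0.1 km
Site 4: residuals STA_04 28.2, STA_05 40.3, STA_06 13.9 → max 40.3 km
Only Site 3 has all residuals ≈ 0.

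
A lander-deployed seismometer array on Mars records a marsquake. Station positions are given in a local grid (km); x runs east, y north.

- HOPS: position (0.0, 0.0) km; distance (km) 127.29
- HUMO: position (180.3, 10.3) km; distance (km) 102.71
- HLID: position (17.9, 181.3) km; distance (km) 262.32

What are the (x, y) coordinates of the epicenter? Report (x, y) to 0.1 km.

x ≈ 109.8 km, y ≈ -64.4 km

Circle about each station: x² + y² = 127.29²; (x − 180.3)² + (y − 10.3)² = 102.71²; (x − 17.9)² + (y − 181.3)² = 262.32².
Subtracting pairs of circle equations eliminates x²+y² and gives linear equations (the radical axes):
360.6 x + 20.6 y = 38267.58
35.8 x + 362.6 y = -19418.94
Solving the 2×2 system: x ≈ 109.8, y ≈ -64.4 km.
Check against HOPS (with the unrounded x, y): √(x²+y²) = 127.29 ≈ 127.29 km. ✓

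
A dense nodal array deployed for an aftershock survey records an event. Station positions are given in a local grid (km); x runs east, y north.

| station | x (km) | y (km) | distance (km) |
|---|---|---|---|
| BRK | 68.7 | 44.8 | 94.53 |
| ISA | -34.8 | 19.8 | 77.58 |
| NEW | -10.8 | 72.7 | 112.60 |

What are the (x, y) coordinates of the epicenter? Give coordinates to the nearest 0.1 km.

(19.3, -35.8)

Circle about each station: (x − 68.7)² + (y − 44.8)² = 94.53²; (x + 34.8)² + (y − 19.8)² = 77.58²; (x + 10.8)² + (y − 72.7)² = 112.60².
Subtracting the BRK equation from the ISA and NEW equations removes the quadratic terms:
-207.0 x − 50.0 y = -2206.39
-159.0 x + 55.8 y = -5067.64
Solving the 2×2 system: x ≈ 19.3, y ≈ -35.8 km.
Check against BRK (with the unrounded x, y): √((x − 68.7)²+(y − 44.8)²) = 94.53 ≈ 94.53 km. ✓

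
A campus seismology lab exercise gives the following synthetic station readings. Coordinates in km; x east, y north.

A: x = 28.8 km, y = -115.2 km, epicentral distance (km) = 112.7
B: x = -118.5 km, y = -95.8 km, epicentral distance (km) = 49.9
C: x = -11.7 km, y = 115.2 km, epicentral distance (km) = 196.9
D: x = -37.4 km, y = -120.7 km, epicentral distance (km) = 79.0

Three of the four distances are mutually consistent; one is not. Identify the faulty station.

Solve using three stations at a time. Using A, B, C (subtract circle equations pairwise → linear system) gives (x, y) ≈ (-75.0, -71.3).
Distances from that point to each station vs reported:
  A: calculated 112.7 vs reported 112.7 → residual 0.0 km
  B: calculated 49.9 vs reported 49.9 → residual 0.0 km
  C: calculated 196.9 vs reported 196.9 → residual 0.0 km
  D: calculated 62.1 vs reported 79.0 → residual 16.9 km
A, B, C are mutually consistent (residuals ≈ 0); D is off by 16.9 km.

D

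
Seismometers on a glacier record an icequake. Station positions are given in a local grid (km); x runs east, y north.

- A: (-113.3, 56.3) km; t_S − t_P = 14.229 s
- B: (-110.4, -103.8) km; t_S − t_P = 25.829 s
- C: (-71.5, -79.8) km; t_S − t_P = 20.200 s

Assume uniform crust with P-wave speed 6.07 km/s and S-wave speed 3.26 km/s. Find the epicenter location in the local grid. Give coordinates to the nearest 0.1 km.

Distance from S−P lag: d = Δt · v_P v_S / (v_P − v_S) = Δt · (6.07·3.26)/(6.07−3.26) ≈ 7.0421·Δt.
So d_A = 100.20, d_B = 181.89, d_C = 142.25 km.
Circle about each station: (x + 113.3)² + (y − 56.3)² = 100.20²; (x + 110.4)² + (y + 103.8)² = 181.89²; (x + 71.5)² + (y + 79.8)² = 142.25².
Subtracting pairs of circle equations eliminates x²+y² and gives linear equations (the radical axes):
5.8 x − 320.2 y = -16087.91
83.6 x − 272.2 y = -14721.31
Solving the 2×2 system: x ≈ -13.3, y ≈ 50.0 km.

(-13.3, 50.0)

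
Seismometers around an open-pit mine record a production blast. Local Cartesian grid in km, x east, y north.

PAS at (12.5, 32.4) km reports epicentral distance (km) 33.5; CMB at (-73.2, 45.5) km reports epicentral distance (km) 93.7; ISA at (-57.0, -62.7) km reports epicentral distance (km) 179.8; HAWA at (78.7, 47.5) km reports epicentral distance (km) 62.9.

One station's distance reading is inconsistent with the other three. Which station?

Solve using three stations at a time. Using PAS, CMB, HAWA (subtract circle equations pairwise → linear system) gives (x, y) ≈ (18.4, 65.5).
Distances from that point to each station vs reported:
  PAS: calculated 33.6 vs reported 33.5 → residual 0.1 km
  CMB: calculated 93.7 vs reported 93.7 → residual 0.0 km
  ISA: calculated 148.7 vs reported 179.8 → residual 31.1 km
  HAWA: calculated 62.9 vs reported 62.9 → residual 0.0 km
PAS, CMB, HAWA are mutually consistent (residuals ≈ 0); ISA is off by 31.1 km.

ISA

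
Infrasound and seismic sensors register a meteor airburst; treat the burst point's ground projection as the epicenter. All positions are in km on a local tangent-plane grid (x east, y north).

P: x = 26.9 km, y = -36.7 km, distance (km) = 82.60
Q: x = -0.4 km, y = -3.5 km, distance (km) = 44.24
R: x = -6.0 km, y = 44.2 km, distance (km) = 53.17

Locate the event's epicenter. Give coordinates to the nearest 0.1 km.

x ≈ -43.5 km, y ≈ 6.5 km

Circle about each station: (x − 26.9)² + (y + 36.7)² = 82.60²; (x + 0.4)² + (y + 3.5)² = 44.24²; (x + 6.0)² + (y − 44.2)² = 53.17².
Subtracting pairs of circle equations eliminates x²+y² and gives linear equations (the radical axes):
-54.6 x + 66.4 y = 2807.49
-65.8 x + 161.8 y = 3914.85
Solving the 2×2 system: x ≈ -43.5, y ≈ 6.5 km.
Check against P (with the unrounded x, y): √((x − 26.9)²+(y + 36.7)²) = 82.61 ≈ 82.60 km. ✓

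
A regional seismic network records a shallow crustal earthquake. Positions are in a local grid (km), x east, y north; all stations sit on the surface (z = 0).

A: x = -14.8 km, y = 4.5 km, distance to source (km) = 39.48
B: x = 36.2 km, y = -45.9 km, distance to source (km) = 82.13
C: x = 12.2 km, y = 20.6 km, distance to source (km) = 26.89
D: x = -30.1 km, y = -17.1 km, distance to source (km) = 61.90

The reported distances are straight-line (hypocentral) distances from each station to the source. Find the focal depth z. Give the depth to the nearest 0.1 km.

z ≈ 25.6 km

Each station gives a sphere (x−x_i)² + (y−y_i)² + z² = d_i² (stations at z=0).
Subtracting the A sphere from B and C: z² cancels, leaving linear equations in x and y:
102.0 x − 100.8 y = -2008.71
54.0 x + 32.2 y = 1169.51
Solving: x ≈ 6.096, y ≈ 26.097 km (keep extra digits for the depth step; rounded: 6.1, 26.1).
Then from the A sphere: z² = 39.48² − (x + 14.8)² − (y − 4.5)² with x = 6.096, y = 26.097, so z ≈ 25.605 ≈ 25.6 km.
Check against D (with the unrounded solution): distance 61.90 ≈ 61.90 km. ✓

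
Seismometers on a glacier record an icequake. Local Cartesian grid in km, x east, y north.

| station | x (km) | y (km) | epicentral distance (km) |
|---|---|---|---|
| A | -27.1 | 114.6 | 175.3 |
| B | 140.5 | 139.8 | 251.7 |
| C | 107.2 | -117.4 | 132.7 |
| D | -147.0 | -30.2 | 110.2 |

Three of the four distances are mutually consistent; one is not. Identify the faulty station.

D

Solve using three stations at a time. Using A, B, C (subtract circle equations pairwise → linear system) gives (x, y) ≈ (-12.5, -60.1).
Distances from that point to each station vs reported:
  A: calculated 175.3 vs reported 175.3 → residual 0.0 km
  B: calculated 251.7 vs reported 251.7 → residual 0.0 km
  C: calculated 132.7 vs reported 132.7 → residual 0.0 km
  D: calculated 137.8 vs reported 110.2 → residual 27.6 km
A, B, C are mutually consistent (residuals ≈ 0); D is off by 27.6 km.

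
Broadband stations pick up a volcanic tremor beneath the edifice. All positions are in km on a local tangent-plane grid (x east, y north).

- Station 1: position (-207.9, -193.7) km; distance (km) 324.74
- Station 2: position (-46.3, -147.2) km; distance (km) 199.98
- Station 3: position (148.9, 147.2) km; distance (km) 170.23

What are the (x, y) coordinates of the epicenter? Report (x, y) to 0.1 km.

Circle about each station: (x + 207.9)² + (y + 193.7)² = 324.74²; (x + 46.3)² + (y + 147.2)² = 199.98²; (x − 148.9)² + (y − 147.2)² = 170.23².
Subtracting pairs of circle equations eliminates x²+y² and gives linear equations (the radical axes):
323.2 x + 93.0 y = 8533.50
713.6 x + 681.8 y = 39574.76
Solving the 2×2 system: x ≈ 13.9, y ≈ 43.5 km.

x ≈ 13.9 km, y ≈ 43.5 km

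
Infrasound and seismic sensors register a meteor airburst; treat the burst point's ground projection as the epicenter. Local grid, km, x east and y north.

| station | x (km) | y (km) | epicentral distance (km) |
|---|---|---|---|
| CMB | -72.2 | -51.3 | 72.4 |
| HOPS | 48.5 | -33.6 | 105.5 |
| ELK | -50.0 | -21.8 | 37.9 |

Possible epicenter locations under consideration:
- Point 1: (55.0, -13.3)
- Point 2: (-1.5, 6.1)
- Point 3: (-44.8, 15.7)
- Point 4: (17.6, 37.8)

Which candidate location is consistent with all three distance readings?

Point 3

For each candidate, compare |candidate − station| to the reported distance:
Point 1: residuals CMB 60.4, HOPS 84.2, ELK 67.4 → max 84.2 km
Point 2: residuals CMB 18.7, HOPS 41.7, ELK 18.1 → max 41.7 km
Point 3: residuals CMB 0.0, HOPS 0.0, ELK 0.0 → max 0.0 km
Point 4: residuals CMB 54.1, HOPS 27.7, ELK 52.2 → max 54.1 km
Only Point 3 has all residuals ≈ 0.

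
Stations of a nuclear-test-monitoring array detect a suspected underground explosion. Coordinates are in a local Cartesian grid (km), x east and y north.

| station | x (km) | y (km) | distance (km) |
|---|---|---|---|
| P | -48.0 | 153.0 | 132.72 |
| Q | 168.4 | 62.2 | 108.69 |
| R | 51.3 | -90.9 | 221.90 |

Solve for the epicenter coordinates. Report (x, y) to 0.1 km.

Circle about each station: (x + 48.0)² + (y − 153.0)² = 132.72²; (x − 168.4)² + (y − 62.2)² = 108.69²; (x − 51.3)² + (y + 90.9)² = 221.90².
Subtracting the P equation from the Q and R equations removes the quadratic terms:
432.8 x − 181.6 y = 12315.48
198.6 x − 487.8 y = -46443.51
Solving the 2×2 system: x ≈ 82.5, y ≈ 128.8 km.

(82.5, 128.8)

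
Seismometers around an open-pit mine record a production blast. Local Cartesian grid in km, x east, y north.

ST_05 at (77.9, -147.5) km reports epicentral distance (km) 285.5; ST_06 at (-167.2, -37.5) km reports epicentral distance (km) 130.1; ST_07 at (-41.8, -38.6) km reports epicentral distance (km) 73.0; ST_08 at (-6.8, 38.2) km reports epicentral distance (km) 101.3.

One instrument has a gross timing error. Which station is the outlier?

ST_07

Solve using three stations at a time. Using ST_05, ST_06, ST_08 (subtract circle equations pairwise → linear system) gives (x, y) ≈ (-101.3, 74.8).
Distances from that point to each station vs reported:
  ST_05: calculated 285.5 vs reported 285.5 → residual 0.0 km
  ST_06: calculated 130.1 vs reported 130.1 → residual 0.0 km
  ST_07: calculated 128.0 vs reported 73.0 → residual 55.0 km
  ST_08: calculated 101.4 vs reported 101.3 → residual 0.1 km
ST_05, ST_06, ST_08 are mutually consistent (residuals ≈ 0); ST_07 is off by 55.0 km.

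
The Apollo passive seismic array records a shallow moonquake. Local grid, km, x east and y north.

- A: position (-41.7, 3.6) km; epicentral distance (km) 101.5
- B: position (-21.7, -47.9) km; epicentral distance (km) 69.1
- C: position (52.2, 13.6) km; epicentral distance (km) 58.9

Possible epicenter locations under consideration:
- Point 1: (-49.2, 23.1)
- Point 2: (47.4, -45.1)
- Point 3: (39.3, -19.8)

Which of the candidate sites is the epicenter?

Point 2

For each candidate, compare |candidate − station| to the reported distance:
Point 1: residuals A 80.6, B 7.0, C 42.9 → max 80.6 km
Point 2: residuals A 0.0, B 0.1, C 0.0 → max 0.1 km
Point 3: residuals A 17.2, B 1.9, C 23.1 → max 23.1 km
Only Point 2 has all residuals ≈ 0.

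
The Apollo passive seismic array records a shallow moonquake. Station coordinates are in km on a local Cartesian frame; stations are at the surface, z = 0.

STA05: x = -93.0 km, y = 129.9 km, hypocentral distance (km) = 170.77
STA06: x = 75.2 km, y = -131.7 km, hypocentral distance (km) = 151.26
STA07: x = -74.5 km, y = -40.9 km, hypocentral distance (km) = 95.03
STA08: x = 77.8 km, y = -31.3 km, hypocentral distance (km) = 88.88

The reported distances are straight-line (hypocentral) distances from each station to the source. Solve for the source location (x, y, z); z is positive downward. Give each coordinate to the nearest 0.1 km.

x ≈ 3.4 km, y ≈ -5.0 km, depth ≈ 40.9 km

Each station gives a sphere (x−x_i)² + (y−y_i)² + z² = d_i² (stations at z=0).
Subtracting the STA05 sphere from STA06 and STA07: z² cancels, leaving linear equations in x and y:
336.4 x − 523.2 y = 3759.73
37.0 x − 341.6 y = 1831.74
Solving: x ≈ 3.411, y ≈ -4.993 km (keep extra digits for the depth step; rounded: 3.4, -5.0).
Then from the STA05 sphere: z² = 170.77² − (x + 93.0)² − (y − 129.9)² with x = 3.411, y = -4.993, so z ≈ 40.880 ≈ 40.9 km.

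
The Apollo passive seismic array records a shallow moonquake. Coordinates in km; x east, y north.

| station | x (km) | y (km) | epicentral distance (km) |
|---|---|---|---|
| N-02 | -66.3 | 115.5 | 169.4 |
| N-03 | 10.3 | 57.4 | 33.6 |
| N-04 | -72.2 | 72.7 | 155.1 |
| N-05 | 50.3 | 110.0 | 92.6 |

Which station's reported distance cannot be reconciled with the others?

N-03

Solve using three stations at a time. Using N-02, N-04, N-05 (subtract circle equations pairwise → linear system) gives (x, y) ≈ (73.9, 20.2).
Distances from that point to each station vs reported:
  N-02: calculated 169.6 vs reported 169.4 → residual 0.2 km
  N-03: calculated 73.7 vs reported 33.6 → residual 40.1 km
  N-04: calculated 155.3 vs reported 155.1 → residual 0.2 km
  N-05: calculated 92.9 vs reported 92.6 → residual 0.3 km
N-02, N-04, N-05 are mutually consistent (residuals ≈ 0); N-03 is off by 40.1 km.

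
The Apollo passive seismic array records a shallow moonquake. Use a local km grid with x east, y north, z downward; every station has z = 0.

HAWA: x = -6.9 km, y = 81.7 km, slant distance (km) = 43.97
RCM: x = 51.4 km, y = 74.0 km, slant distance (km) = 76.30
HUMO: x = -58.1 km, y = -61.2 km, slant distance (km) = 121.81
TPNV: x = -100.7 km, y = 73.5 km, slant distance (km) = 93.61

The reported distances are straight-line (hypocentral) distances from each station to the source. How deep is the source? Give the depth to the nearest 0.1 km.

z ≈ 28.4 km

Each station gives a sphere (x−x_i)² + (y−y_i)² + z² = d_i² (stations at z=0).
Subtracting the HAWA sphere from RCM and HUMO: z² cancels, leaving linear equations in x and y:
116.6 x − 15.4 y = -2492.87
-102.4 x − 285.8 y = -12505.77
Solving: x ≈ -14.896, y ≈ 49.094 km (keep extra digits for the depth step; rounded: -14.9, 49.1).
Then from the HAWA sphere: z² = 43.97² − (x + 6.9)² − (y − 81.7)² with x = -14.896, y = 49.094, so z ≈ 28.395 ≈ 28.4 km.
Check against TPNV (with the unrounded solution): distance 93.62 ≈ 93.61 km. ✓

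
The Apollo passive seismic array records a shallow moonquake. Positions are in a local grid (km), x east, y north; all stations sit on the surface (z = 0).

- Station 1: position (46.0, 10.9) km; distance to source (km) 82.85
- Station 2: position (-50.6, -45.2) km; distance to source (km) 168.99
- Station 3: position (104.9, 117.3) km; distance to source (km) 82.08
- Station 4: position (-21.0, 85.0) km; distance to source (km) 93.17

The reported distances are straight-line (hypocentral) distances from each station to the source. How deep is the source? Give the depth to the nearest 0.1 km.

51.1 km

Each station gives a sphere (x−x_i)² + (y−y_i)² + z² = d_i² (stations at z=0).
Subtracting the Station 1 sphere from Station 2 and Station 3: z² cancels, leaving linear equations in x and y:
-193.2 x − 112.2 y = -19324.91
117.8 x + 212.8 y = 22655.49
Solving: x ≈ 56.295, y ≈ 75.300 km (keep extra digits for the depth step; rounded: 56.3, 75.3).
Then from the Station 1 sphere: z² = 82.85² − (x − 46.0)² − (y − 10.9)² with x = 56.295, y = 75.300, so z ≈ 51.096 ≈ 51.1 km.
Check against Station 4 (with the unrounded solution): distance 93.16 ≈ 93.17 km. ✓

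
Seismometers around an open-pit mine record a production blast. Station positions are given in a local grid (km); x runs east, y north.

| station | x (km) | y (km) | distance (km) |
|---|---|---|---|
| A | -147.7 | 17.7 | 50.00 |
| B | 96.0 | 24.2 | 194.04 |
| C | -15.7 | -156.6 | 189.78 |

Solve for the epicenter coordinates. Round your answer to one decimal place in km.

Circle about each station: (x + 147.7)² + (y − 17.7)² = 50.00²; (x − 96.0)² + (y − 24.2)² = 194.04²; (x + 15.7)² + (y + 156.6)² = 189.78².
Subtracting pairs of circle equations eliminates x²+y² and gives linear equations (the radical axes):
487.4 x + 13.0 y = -47478.46
264.0 x − 348.6 y = -30874.98
Solving the 2×2 system: x ≈ -97.8, y ≈ 14.5 km.
Check against A (with the unrounded x, y): √((x + 147.7)²+(y − 17.7)²) = 50.00 ≈ 50.00 km. ✓

-97.8 km east, 14.5 km north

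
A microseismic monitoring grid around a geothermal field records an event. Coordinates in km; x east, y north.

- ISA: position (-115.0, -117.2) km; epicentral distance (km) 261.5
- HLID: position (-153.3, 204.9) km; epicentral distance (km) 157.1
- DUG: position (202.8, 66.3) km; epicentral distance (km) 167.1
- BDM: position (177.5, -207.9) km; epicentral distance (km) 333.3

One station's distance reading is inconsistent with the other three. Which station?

Solve using three stations at a time. Using ISA, DUG, BDM (subtract circle equations pairwise → linear system) gives (x, y) ≈ (38.1, 94.9).
Distances from that point to each station vs reported:
  ISA: calculated 261.6 vs reported 261.5 → residual 0.1 km
  HLID: calculated 220.7 vs reported 157.1 → residual 63.6 km
  DUG: calculated 167.2 vs reported 167.1 → residual 0.1 km
  BDM: calculated 333.3 vs reported 333.3 → residual 0.0 km
ISA, DUG, BDM are mutually consistent (residuals ≈ 0); HLID is off by 63.6 km.

HLID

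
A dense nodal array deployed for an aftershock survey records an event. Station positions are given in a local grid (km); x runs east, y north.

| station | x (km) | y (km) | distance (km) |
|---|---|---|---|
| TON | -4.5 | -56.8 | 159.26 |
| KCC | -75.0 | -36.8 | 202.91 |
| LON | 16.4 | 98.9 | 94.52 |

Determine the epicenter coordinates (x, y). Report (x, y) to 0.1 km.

Circle about each station: (x + 4.5)² + (y + 56.8)² = 159.26²; (x + 75.0)² + (y + 36.8)² = 202.91²; (x − 16.4)² + (y − 98.9)² = 94.52².
Subtracting the TON equation from the KCC and LON equations removes the quadratic terms:
-141.0 x + 40.0 y = -12075.97
41.8 x + 311.4 y = 23233.40
Solving the 2×2 system: x ≈ 102.9, y ≈ 60.8 km.
Check against TON (with the unrounded x, y): √((x + 4.5)²+(y + 56.8)²) = 159.26 ≈ 159.26 km. ✓

102.9 km east, 60.8 km north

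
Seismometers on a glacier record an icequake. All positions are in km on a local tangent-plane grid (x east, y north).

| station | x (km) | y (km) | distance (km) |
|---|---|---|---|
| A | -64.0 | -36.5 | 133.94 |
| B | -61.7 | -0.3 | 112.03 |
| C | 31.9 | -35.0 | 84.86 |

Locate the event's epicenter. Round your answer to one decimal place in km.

Circle about each station: (x + 64.0)² + (y + 36.5)² = 133.94²; (x + 61.7)² + (y + 0.3)² = 112.03²; (x − 31.9)² + (y + 35.0)² = 84.86².
Subtracting the A equation from the B and C equations removes the quadratic terms:
4.6 x + 72.4 y = 3767.93
191.8 x + 3.0 y = 7553.06
Solving the 2×2 system: x ≈ 38.6, y ≈ 49.6 km.

(38.6, 49.6)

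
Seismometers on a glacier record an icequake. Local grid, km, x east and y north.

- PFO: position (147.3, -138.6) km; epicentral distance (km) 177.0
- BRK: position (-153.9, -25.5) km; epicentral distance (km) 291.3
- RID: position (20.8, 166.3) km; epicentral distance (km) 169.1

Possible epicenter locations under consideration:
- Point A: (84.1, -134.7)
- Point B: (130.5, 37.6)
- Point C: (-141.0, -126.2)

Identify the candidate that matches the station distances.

Point B

For each candidate, compare |candidate − station| to the reported distance:
Point A: residuals PFO 113.7, BRK 29.4, RID 138.5 → max 138.5 km
Point B: residuals PFO 0.0, BRK 0.0, RID 0.0 → max 0.0 km
Point C: residuals PFO 111.6, BRK 189.8, RID 165.2 → max 189.8 km
Only Point B has all residuals ≈ 0.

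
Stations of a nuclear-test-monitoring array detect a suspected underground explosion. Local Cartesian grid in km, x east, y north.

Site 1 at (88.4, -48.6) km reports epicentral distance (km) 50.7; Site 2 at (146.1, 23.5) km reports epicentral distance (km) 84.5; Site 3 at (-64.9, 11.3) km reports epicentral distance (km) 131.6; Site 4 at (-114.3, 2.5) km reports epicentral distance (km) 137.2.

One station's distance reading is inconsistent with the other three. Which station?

Solve using three stations at a time. Using Site 1, Site 2, Site 3 (subtract circle equations pairwise → linear system) gives (x, y) ≈ (65.9, -3.2).
Distances from that point to each station vs reported:
  Site 1: calculated 50.7 vs reported 50.7 → residual 0.0 km
  Site 2: calculated 84.5 vs reported 84.5 → residual 0.0 km
  Site 3: calculated 131.6 vs reported 131.6 → residual 0.0 km
  Site 4: calculated 180.3 vs reported 137.2 → residual 43.1 km
Site 1, Site 2, Site 3 are mutually consistent (residuals ≈ 0); Site 4 is off by 43.1 km.

Site 4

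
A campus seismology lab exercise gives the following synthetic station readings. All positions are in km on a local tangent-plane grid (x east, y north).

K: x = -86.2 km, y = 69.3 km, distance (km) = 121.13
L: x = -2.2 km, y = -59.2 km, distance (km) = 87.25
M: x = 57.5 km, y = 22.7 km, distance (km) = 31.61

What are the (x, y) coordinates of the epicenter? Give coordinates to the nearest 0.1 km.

x ≈ 25.9 km, y ≈ 23.4 km

Circle about each station: (x + 86.2)² + (y − 69.3)² = 121.13²; (x + 2.2)² + (y + 59.2)² = 87.25²; (x − 57.5)² + (y − 22.7)² = 31.61².
Subtracting the K equation from the L and M equations removes the quadratic terms:
168.0 x − 257.0 y = -1663.54
287.4 x − 93.2 y = 5261.89
Solving the 2×2 system: x ≈ 25.9, y ≈ 23.4 km.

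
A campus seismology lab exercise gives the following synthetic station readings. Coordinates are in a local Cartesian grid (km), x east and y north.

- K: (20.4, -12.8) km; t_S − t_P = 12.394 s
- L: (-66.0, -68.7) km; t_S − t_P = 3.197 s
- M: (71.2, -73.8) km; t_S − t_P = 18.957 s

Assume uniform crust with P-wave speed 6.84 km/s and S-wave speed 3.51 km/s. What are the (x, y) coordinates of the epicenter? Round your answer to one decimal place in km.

x ≈ -62.6 km, y ≈ -45.9 km

Distance from S−P lag: d = Δt · v_P v_S / (v_P − v_S) = Δt · (6.84·3.51)/(6.84−3.51) ≈ 7.2097·Δt.
So d_K = 89.36, d_L = 23.05, d_M = 136.67 km.
Circle about each station: (x − 20.4)² + (y + 12.8)² = 89.36²; (x + 66.0)² + (y + 68.7)² = 23.05²; (x − 71.2)² + (y + 73.8)² = 136.67².
Subtracting pairs of circle equations eliminates x²+y² and gives linear equations (the radical axes):
-172.8 x − 111.8 y = 15949.60
101.6 x − 122.0 y = -757.60
Solving the 2×2 system: x ≈ -62.6, y ≈ -45.9 km.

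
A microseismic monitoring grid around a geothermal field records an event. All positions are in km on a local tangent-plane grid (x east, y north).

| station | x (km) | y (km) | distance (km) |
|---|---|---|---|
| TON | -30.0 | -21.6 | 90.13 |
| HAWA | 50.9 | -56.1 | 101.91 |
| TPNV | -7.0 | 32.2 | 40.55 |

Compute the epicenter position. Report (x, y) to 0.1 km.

Circle about each station: (x + 30.0)² + (y + 21.6)² = 90.13²; (x − 50.9)² + (y + 56.1)² = 101.91²; (x + 7.0)² + (y − 32.2)² = 40.55².
Subtracting the TON equation from the HAWA and TPNV equations removes the quadratic terms:
161.8 x − 69.0 y = 2109.23
46.0 x + 107.6 y = 6198.39
Solving the 2×2 system: x ≈ 31.8, y ≈ 44.0 km.

(31.8, 44.0)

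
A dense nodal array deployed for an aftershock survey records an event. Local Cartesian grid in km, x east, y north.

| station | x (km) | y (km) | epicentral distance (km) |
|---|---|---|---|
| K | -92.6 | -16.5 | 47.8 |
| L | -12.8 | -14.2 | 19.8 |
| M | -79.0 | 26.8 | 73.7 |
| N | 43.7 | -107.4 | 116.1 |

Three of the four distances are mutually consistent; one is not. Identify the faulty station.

L

Solve using three stations at a time. Using K, M, N (subtract circle equations pairwise → linear system) gives (x, y) ≈ (-52.1, -41.8).
Distances from that point to each station vs reported:
  K: calculated 47.8 vs reported 47.8 → residual 0.0 km
  L: calculated 48.0 vs reported 19.8 → residual 28.2 km
  M: calculated 73.7 vs reported 73.7 → residual 0.0 km
  N: calculated 116.1 vs reported 116.1 → residual 0.0 km
K, M, N are mutually consistent (residuals ≈ 0); L is off by 28.2 km.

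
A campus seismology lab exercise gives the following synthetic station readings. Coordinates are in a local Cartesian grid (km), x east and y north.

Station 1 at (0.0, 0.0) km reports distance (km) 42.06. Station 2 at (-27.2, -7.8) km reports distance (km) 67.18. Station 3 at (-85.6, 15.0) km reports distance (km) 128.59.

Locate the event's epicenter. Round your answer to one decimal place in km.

39.7 km east, -13.9 km north

Circle about each station: x² + y² = 42.06²; (x + 27.2)² + (y + 7.8)² = 67.18²; (x + 85.6)² + (y − 15.0)² = 128.59².
Subtracting the Station 1 equation from the Station 2 and Station 3 equations removes the quadratic terms:
-54.4 x − 15.6 y = -1943.43
-171.2 x + 30.0 y = -7213.98
Solving the 2×2 system: x ≈ 39.7, y ≈ -13.9 km.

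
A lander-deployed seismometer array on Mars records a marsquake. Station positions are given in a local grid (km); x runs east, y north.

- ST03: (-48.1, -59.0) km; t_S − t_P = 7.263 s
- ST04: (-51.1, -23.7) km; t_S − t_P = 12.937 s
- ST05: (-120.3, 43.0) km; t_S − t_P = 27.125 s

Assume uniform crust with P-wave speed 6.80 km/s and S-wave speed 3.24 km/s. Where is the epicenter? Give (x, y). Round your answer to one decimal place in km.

(-36.4, -102.4)

Distance from S−P lag: d = Δt · v_P v_S / (v_P − v_S) = Δt · (6.80·3.24)/(6.80−3.24) ≈ 6.1888·Δt.
So d_ST03 = 44.95, d_ST04 = 80.06, d_ST05 = 167.87 km.
Circle about each station: (x + 48.1)² + (y + 59.0)² = 44.95²; (x + 51.1)² + (y + 23.7)² = 80.06²; (x + 120.3)² + (y − 43.0)² = 167.87².
Subtracting the ST03 equation from the ST04 and ST05 equations removes the quadratic terms:
-6.0 x + 70.6 y = -7010.81
-144.4 x + 204.0 y = -15633.35
Solving the 2×2 system: x ≈ -36.4, y ≈ -102.4 km.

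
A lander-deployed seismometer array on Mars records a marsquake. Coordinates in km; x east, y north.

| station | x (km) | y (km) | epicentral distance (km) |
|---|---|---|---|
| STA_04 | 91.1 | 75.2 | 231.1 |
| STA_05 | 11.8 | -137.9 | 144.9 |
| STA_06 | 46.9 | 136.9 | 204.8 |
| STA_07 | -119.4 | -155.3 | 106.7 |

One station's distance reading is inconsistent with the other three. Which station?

Solve using three stations at a time. Using STA_04, STA_05, STA_07 (subtract circle equations pairwise → linear system) gives (x, y) ≈ (-103.3, -49.8).
Distances from that point to each station vs reported:
  STA_04: calculated 231.1 vs reported 231.1 → residual 0.0 km
  STA_05: calculated 144.9 vs reported 144.9 → residual 0.0 km
  STA_06: calculated 239.6 vs reported 204.8 → residual 34.8 km
  STA_07: calculated 106.7 vs reported 106.7 → residual 0.0 km
STA_04, STA_05, STA_07 are mutually consistent (residuals ≈ 0); STA_06 is off by 34.8 km.

STA_06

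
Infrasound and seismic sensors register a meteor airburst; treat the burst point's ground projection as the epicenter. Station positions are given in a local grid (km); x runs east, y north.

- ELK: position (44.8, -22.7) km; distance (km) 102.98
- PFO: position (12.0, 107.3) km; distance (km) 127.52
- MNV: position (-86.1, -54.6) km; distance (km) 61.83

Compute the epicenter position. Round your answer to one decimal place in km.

Circle about each station: (x − 44.8)² + (y + 22.7)² = 102.98²; (x − 12.0)² + (y − 107.3)² = 127.52²; (x + 86.1)² + (y + 54.6)² = 61.83².
Subtracting the ELK equation from the PFO and MNV equations removes the quadratic terms:
-65.6 x + 260.0 y = 3478.49
-261.8 x − 63.8 y = 14653.97
Solving the 2×2 system: x ≈ -55.8, y ≈ -0.7 km.

-55.8 km east, -0.7 km north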